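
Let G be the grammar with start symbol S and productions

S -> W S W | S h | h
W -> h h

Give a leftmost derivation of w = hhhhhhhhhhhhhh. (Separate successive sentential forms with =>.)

S=>WSW=>hhSW=>hhShW=>hhWSWhW=>hhhhSWhW=>hhhhWSWWhW=>hhhhhhSWWhW=>hhhhhhhWWhW=>hhhhhhhhhWhW=>hhhhhhhhhhhhW=>hhhhhhhhhhhhhh

S => WSW   [S -> W S W]
WSW => hhSW   [W -> h h]
hhSW => hhShW   [S -> S h]
hhShW => hhWSWhW   [S -> W S W]
hhWSWhW => hhhhSWhW   [W -> h h]
hhhhSWhW => hhhhWSWWhW   [S -> W S W]
hhhhWSWWhW => hhhhhhSWWhW   [W -> h h]
hhhhhhSWWhW => hhhhhhhWWhW   [S -> h]
hhhhhhhWWhW => hhhhhhhhhWhW   [W -> h h]
hhhhhhhhhWhW => hhhhhhhhhhhhW   [W -> h h]
hhhhhhhhhhhhW => hhhhhhhhhhhhhh   [W -> h h]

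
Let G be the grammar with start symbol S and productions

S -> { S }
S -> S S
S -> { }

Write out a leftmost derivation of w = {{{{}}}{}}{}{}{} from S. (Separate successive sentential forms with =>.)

S => SS => SSS => SSSS => {S}SSS => {SS}SSS => {{S}S}SSS => {{{S}}S}SSS => {{{{}}}S}SSS => {{{{}}}{}}SSS => {{{{}}}{}}{}SS => {{{{}}}{}}{}{}S => {{{{}}}{}}{}{}{}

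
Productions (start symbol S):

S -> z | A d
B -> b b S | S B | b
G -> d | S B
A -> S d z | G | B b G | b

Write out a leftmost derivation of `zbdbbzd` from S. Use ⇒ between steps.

S ⇒ Ad   [S -> A d]
Ad ⇒ Gd   [A -> G]
Gd ⇒ SBd   [G -> S B]
SBd ⇒ zBd   [S -> z]
zBd ⇒ zSBd   [B -> S B]
zSBd ⇒ zAdBd   [S -> A d]
zAdBd ⇒ zbdBd   [A -> b]
zbdBd ⇒ zbdbbSd   [B -> b b S]
zbdbbSd ⇒ zbdbbzd   [S -> z]

S⇒Ad⇒Gd⇒SBd⇒zBd⇒zSBd⇒zAdBd⇒zbdBd⇒zbdbbSd⇒zbdbbzd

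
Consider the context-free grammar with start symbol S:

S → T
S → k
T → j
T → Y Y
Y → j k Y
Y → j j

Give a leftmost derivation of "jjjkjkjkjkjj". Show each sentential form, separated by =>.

S=>T=>YY=>jjY=>jjjkY=>jjjkjkY=>jjjkjkjkY=>jjjkjkjkjkY=>jjjkjkjkjkjj

S => T   [S → T]
T => YY   [T → Y Y]
YY => jjY   [Y → j j]
jjY => jjjkY   [Y → j k Y]
jjjkY => jjjkjkY   [Y → j k Y]
jjjkjkY => jjjkjkjkY   [Y → j k Y]
jjjkjkjkY => jjjkjkjkjkY   [Y → j k Y]
jjjkjkjkjkY => jjjkjkjkjkjj   [Y → j j]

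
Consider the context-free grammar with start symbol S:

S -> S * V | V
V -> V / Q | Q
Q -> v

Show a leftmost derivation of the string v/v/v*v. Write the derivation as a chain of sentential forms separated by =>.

S=>S*V=>V*V=>V/Q*V=>V/Q/Q*V=>Q/Q/Q*V=>v/Q/Q*V=>v/v/Q*V=>v/v/v*V=>v/v/v*Q=>v/v/v*v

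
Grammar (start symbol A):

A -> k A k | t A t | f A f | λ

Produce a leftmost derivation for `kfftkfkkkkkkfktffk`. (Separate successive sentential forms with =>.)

A => kAk   [A -> k A k]
kAk => kfAfk   [A -> f A f]
kfAfk => kffAffk   [A -> f A f]
kffAffk => kfftAtffk   [A -> t A t]
kfftAtffk => kfftkAktffk   [A -> k A k]
kfftkAktffk => kfftkfAfktffk   [A -> f A f]
kfftkfAfktffk => kfftkfkAkfktffk   [A -> k A k]
kfftkfkAkfktffk => kfftkfkkAkkfktffk   [A -> k A k]
kfftkfkkAkkfktffk => kfftkfkkkAkkkfktffk   [A -> k A k]
kfftkfkkkAkkkfktffk => kfftkfkkkkkkfktffk   [A -> λ]

A=>kAk=>kfAfk=>kffAffk=>kfftAtffk=>kfftkAktffk=>kfftkfAfktffk=>kfftkfkAkfktffk=>kfftkfkkAkkfktffk=>kfftkfkkkAkkkfktffk=>kfftkfkkkkkkfktffk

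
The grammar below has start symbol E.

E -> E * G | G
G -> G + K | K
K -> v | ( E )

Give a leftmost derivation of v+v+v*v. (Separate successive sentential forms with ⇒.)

E ⇒ E*G ⇒ G*G ⇒ G+K*G ⇒ G+K+K*G ⇒ K+K+K*G ⇒ v+K+K*G ⇒ v+v+K*G ⇒ v+v+v*G ⇒ v+v+v*K ⇒ v+v+v*v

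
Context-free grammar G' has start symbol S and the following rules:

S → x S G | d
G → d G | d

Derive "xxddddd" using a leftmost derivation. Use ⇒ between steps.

S⇒xSG⇒xxSGG⇒xxdGG⇒xxddGG⇒xxdddGG⇒xxddddG⇒xxddddd

S ⇒ xSG   [S → x S G]
xSG ⇒ xxSGG   [S → x S G]
xxSGG ⇒ xxdGG   [S → d]
xxdGG ⇒ xxddGG   [G → d G]
xxddGG ⇒ xxdddGG   [G → d G]
xxdddGG ⇒ xxddddG   [G → d]
xxddddG ⇒ xxddddd   [G → d]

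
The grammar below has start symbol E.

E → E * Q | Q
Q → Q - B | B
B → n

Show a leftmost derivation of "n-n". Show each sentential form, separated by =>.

E => Q => Q-B => B-B => n-B => n-n

E => Q   [E → Q]
Q => Q-B   [Q → Q - B]
Q-B => B-B   [Q → B]
B-B => n-B   [B → n]
n-B => n-n   [B → n]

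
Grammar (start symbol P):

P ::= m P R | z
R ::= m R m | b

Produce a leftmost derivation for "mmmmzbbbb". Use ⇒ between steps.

P ⇒ mPR   [P ::= m P R]
mPR ⇒ mmPRR   [P ::= m P R]
mmPRR ⇒ mmmPRRR   [P ::= m P R]
mmmPRRR ⇒ mmmmPRRRR   [P ::= m P R]
mmmmPRRRR ⇒ mmmmzRRRR   [P ::= z]
mmmmzRRRR ⇒ mmmmzbRRR   [R ::= b]
mmmmzbRRR ⇒ mmmmzbbRR   [R ::= b]
mmmmzbbRR ⇒ mmmmzbbbR   [R ::= b]
mmmmzbbbR ⇒ mmmmzbbbb   [R ::= b]

P⇒mPR⇒mmPRR⇒mmmPRRR⇒mmmmPRRRR⇒mmmmzRRRR⇒mmmmzbRRR⇒mmmmzbbRR⇒mmmmzbbbR⇒mmmmzbbbb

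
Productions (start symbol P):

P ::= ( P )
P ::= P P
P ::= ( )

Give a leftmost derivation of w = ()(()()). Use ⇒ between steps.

P ⇒ PP   [P ::= P P]
PP ⇒ ()P   [P ::= ( )]
()P ⇒ ()(P)   [P ::= ( P )]
()(P) ⇒ ()(PP)   [P ::= P P]
()(PP) ⇒ ()(()P)   [P ::= ( )]
()(()P) ⇒ ()(()())   [P ::= ( )]

P⇒PP⇒()P⇒()(P)⇒()(PP)⇒()(()P)⇒()(()())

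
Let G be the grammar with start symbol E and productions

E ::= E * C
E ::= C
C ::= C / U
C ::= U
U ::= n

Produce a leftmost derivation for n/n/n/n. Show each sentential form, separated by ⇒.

E ⇒ C ⇒ C/U ⇒ C/U/U ⇒ C/U/U/U ⇒ U/U/U/U ⇒ n/U/U/U ⇒ n/n/U/U ⇒ n/n/n/U ⇒ n/n/n/n

E ⇒ C   [E ::= C]
C ⇒ C/U   [C ::= C / U]
C/U ⇒ C/U/U   [C ::= C / U]
C/U/U ⇒ C/U/U/U   [C ::= C / U]
C/U/U/U ⇒ U/U/U/U   [C ::= U]
U/U/U/U ⇒ n/U/U/U   [U ::= n]
n/U/U/U ⇒ n/n/U/U   [U ::= n]
n/n/U/U ⇒ n/n/n/U   [U ::= n]
n/n/n/U ⇒ n/n/n/n   [U ::= n]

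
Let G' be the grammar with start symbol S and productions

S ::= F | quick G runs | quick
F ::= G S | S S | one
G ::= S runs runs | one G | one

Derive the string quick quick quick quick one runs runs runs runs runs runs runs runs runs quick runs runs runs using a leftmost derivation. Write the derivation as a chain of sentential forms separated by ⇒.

S ⇒ quick G runs ⇒ quick S runs runs runs ⇒ quick F runs runs runs ⇒ quick G S runs runs runs ⇒ quick S runs runs S runs runs runs ⇒ quick quick G runs runs runs S runs runs runs ⇒ quick quick S runs runs runs runs runs S runs runs runs ⇒ quick quick quick G runs runs runs runs runs runs S runs runs runs ⇒ quick quick quick S runs runs runs runs runs runs runs runs S runs runs runs ⇒ quick quick quick quick G runs runs runs runs runs runs runs runs runs S runs runs runs ⇒ quick quick quick quick one runs runs runs runs runs runs runs runs runs S runs runs runs ⇒ quick quick quick quick one runs runs runs runs runs runs runs runs runs quick runs runs runs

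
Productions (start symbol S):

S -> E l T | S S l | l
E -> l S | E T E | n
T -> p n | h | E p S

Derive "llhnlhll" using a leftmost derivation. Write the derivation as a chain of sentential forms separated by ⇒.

S⇒SSl⇒ElTSl⇒ETElTSl⇒lSTElTSl⇒llTElTSl⇒llhElTSl⇒llhnlTSl⇒llhnlhSl⇒llhnlhll

S ⇒ SSl   [S -> S S l]
SSl ⇒ ElTSl   [S -> E l T]
ElTSl ⇒ ETElTSl   [E -> E T E]
ETElTSl ⇒ lSTElTSl   [E -> l S]
lSTElTSl ⇒ llTElTSl   [S -> l]
llTElTSl ⇒ llhElTSl   [T -> h]
llhElTSl ⇒ llhnlTSl   [E -> n]
llhnlTSl ⇒ llhnlhSl   [T -> h]
llhnlhSl ⇒ llhnlhll   [S -> l]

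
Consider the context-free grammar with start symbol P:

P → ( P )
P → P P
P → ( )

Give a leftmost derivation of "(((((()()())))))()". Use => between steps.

P => PP => (P)P => ((P))P => (((P)))P => ((((P))))P => (((((P)))))P => (((((PP)))))P => (((((PPP)))))P => (((((()PP)))))P => (((((()()P)))))P => (((((()()())))))P => (((((()()())))))()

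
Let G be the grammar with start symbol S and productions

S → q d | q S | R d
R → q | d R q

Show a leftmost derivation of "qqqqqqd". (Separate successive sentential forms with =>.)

S => qS => qqS => qqqS => qqqqS => qqqqqS => qqqqqqd

S => qS   [S → q S]
qS => qqS   [S → q S]
qqS => qqqS   [S → q S]
qqqS => qqqqS   [S → q S]
qqqqS => qqqqqS   [S → q S]
qqqqqS => qqqqqqd   [S → q d]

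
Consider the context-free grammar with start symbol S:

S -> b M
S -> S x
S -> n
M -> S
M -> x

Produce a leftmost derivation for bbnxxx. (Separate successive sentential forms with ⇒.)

S ⇒ bM   [S -> b M]
bM ⇒ bS   [M -> S]
bS ⇒ bSx   [S -> S x]
bSx ⇒ bSxx   [S -> S x]
bSxx ⇒ bbMxx   [S -> b M]
bbMxx ⇒ bbSxx   [M -> S]
bbSxx ⇒ bbSxxx   [S -> S x]
bbSxxx ⇒ bbnxxx   [S -> n]

S⇒bM⇒bS⇒bSx⇒bSxx⇒bbMxx⇒bbSxx⇒bbSxxx⇒bbnxxx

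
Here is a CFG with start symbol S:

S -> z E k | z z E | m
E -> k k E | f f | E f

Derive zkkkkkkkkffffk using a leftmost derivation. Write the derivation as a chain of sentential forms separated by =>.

S => zEk   [S -> z E k]
zEk => zkkEk   [E -> k k E]
zkkEk => zkkEfk   [E -> E f]
zkkEfk => zkkkkEfk   [E -> k k E]
zkkkkEfk => zkkkkkkEfk   [E -> k k E]
zkkkkkkEfk => zkkkkkkEffk   [E -> E f]
zkkkkkkEffk => zkkkkkkkkEffk   [E -> k k E]
zkkkkkkkkEffk => zkkkkkkkkffffk   [E -> f f]

S => zEk => zkkEk => zkkEfk => zkkkkEfk => zkkkkkkEfk => zkkkkkkEffk => zkkkkkkkkEffk => zkkkkkkkkffffk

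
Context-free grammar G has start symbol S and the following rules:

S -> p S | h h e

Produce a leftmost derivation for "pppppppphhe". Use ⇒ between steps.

S ⇒ pS   [S -> p S]
pS ⇒ ppS   [S -> p S]
ppS ⇒ pppS   [S -> p S]
pppS ⇒ ppppS   [S -> p S]
ppppS ⇒ pppppS   [S -> p S]
pppppS ⇒ ppppppS   [S -> p S]
ppppppS ⇒ pppppppS   [S -> p S]
pppppppS ⇒ ppppppppS   [S -> p S]
ppppppppS ⇒ pppppppphhe   [S -> h h e]

S ⇒ pS ⇒ ppS ⇒ pppS ⇒ ppppS ⇒ pppppS ⇒ ppppppS ⇒ pppppppS ⇒ ppppppppS ⇒ pppppppphhe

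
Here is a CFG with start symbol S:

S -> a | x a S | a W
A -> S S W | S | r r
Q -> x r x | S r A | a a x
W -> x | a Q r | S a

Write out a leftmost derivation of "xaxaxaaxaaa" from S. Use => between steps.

S=>xaS=>xaxaS=>xaxaxaS=>xaxaxaaW=>xaxaxaaSa=>xaxaxaaxaSa=>xaxaxaaxaaa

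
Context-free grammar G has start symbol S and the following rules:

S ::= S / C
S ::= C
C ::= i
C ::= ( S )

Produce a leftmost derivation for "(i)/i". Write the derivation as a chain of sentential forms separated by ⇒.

S⇒S/C⇒C/C⇒(S)/C⇒(C)/C⇒(i)/C⇒(i)/i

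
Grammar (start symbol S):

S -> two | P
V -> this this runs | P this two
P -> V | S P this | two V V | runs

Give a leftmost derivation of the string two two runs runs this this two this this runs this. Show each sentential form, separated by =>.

S => P => S P this => two P this => two two V V this => two two P this two V this => two two S P this this two V this => two two P P this this two V this => two two runs P this this two V this => two two runs runs this this two V this => two two runs runs this this two this this runs this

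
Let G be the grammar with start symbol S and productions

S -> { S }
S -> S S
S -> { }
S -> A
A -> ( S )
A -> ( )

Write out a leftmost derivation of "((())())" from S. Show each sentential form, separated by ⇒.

S ⇒ A   [S -> A]
A ⇒ (S)   [A -> ( S )]
(S) ⇒ (SS)   [S -> S S]
(SS) ⇒ (AS)   [S -> A]
(AS) ⇒ ((S)S)   [A -> ( S )]
((S)S) ⇒ ((A)S)   [S -> A]
((A)S) ⇒ ((())S)   [A -> ( )]
((())S) ⇒ ((())A)   [S -> A]
((())A) ⇒ ((())())   [A -> ( )]

S ⇒ A ⇒ (S) ⇒ (SS) ⇒ (AS) ⇒ ((S)S) ⇒ ((A)S) ⇒ ((())S) ⇒ ((())A) ⇒ ((())())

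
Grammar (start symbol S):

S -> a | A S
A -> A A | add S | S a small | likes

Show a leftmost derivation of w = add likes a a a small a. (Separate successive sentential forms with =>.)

S => A S => S a small S => A S a small S => add S S a small S => add A S S a small S => add likes S S a small S => add likes a S a small S => add likes a a a small S => add likes a a a small a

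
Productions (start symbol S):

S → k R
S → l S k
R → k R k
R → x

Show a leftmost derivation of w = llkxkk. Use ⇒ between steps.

S ⇒ lSk ⇒ llSkk ⇒ llkRkk ⇒ llkxkk

S ⇒ lSk   [S → l S k]
lSk ⇒ llSkk   [S → l S k]
llSkk ⇒ llkRkk   [S → k R]
llkRkk ⇒ llkxkk   [R → x]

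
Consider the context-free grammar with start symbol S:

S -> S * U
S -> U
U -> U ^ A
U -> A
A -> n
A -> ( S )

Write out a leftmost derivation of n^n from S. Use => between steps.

S=>U=>U^A=>A^A=>n^A=>n^n

S => U   [S -> U]
U => U^A   [U -> U ^ A]
U^A => A^A   [U -> A]
A^A => n^A   [A -> n]
n^A => n^n   [A -> n]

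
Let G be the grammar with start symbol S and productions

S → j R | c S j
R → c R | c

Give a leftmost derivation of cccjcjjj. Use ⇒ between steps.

S⇒cSj⇒ccSjj⇒cccSjjj⇒cccjRjjj⇒cccjcjjj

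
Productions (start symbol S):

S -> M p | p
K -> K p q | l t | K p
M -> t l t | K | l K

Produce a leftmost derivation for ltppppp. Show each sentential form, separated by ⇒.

S⇒Mp⇒Kp⇒Kpp⇒Kppp⇒Kpppp⇒Kppppp⇒ltppppp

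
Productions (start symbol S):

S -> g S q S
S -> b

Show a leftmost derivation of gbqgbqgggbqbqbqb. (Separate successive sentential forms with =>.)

S=>gSqS=>gbqS=>gbqgSqS=>gbqgbqS=>gbqgbqgSqS=>gbqgbqggSqSqS=>gbqgbqgggSqSqSqS=>gbqgbqgggbqSqSqS=>gbqgbqgggbqbqSqS=>gbqgbqgggbqbqbqS=>gbqgbqgggbqbqbqb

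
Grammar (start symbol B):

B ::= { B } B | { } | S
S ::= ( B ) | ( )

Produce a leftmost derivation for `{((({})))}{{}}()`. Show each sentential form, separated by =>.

B => {B}B => {S}B => {(B)}B => {(S)}B => {((B))}B => {((S))}B => {(((B)))}B => {((({})))}B => {((({})))}{B}B => {((({})))}{{}}B => {((({})))}{{}}S => {((({})))}{{}}()

B => {B}B   [B ::= { B } B]
{B}B => {S}B   [B ::= S]
{S}B => {(B)}B   [S ::= ( B )]
{(B)}B => {(S)}B   [B ::= S]
{(S)}B => {((B))}B   [S ::= ( B )]
{((B))}B => {((S))}B   [B ::= S]
{((S))}B => {(((B)))}B   [S ::= ( B )]
{(((B)))}B => {((({})))}B   [B ::= { }]
{((({})))}B => {((({})))}{B}B   [B ::= { B } B]
{((({})))}{B}B => {((({})))}{{}}B   [B ::= { }]
{((({})))}{{}}B => {((({})))}{{}}S   [B ::= S]
{((({})))}{{}}S => {((({})))}{{}}()   [S ::= ( )]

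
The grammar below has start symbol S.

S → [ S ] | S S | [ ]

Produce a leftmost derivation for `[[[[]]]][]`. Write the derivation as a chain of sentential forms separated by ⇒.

S ⇒ SS ⇒ [S]S ⇒ [[S]]S ⇒ [[[S]]]S ⇒ [[[[]]]]S ⇒ [[[[]]]][]

S ⇒ SS   [S → S S]
SS ⇒ [S]S   [S → [ S ]]
[S]S ⇒ [[S]]S   [S → [ S ]]
[[S]]S ⇒ [[[S]]]S   [S → [ S ]]
[[[S]]]S ⇒ [[[[]]]]S   [S → [ ]]
[[[[]]]]S ⇒ [[[[]]]][]   [S → [ ]]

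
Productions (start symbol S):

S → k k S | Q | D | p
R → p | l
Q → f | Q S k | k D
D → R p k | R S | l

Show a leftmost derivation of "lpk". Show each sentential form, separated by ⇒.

S ⇒ D ⇒ Rpk ⇒ lpk

S ⇒ D   [S → D]
D ⇒ Rpk   [D → R p k]
Rpk ⇒ lpk   [R → l]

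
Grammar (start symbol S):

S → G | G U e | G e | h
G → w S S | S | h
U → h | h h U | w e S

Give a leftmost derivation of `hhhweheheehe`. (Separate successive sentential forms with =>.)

S=>GUe=>SUe=>GUeUe=>hUeUe=>hhhUeUe=>hhhweSeUe=>hhhweGUeeUe=>hhhweSUeeUe=>hhhweGeUeeUe=>hhhweSeUeeUe=>hhhweheUeeUe=>hhhweheheeUe=>hhhweheheehe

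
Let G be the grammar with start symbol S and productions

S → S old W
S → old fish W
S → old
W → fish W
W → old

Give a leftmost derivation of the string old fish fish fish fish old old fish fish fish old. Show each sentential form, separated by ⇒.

S ⇒ S old W ⇒ old fish W old W ⇒ old fish fish W old W ⇒ old fish fish fish W old W ⇒ old fish fish fish fish W old W ⇒ old fish fish fish fish old old W ⇒ old fish fish fish fish old old fish W ⇒ old fish fish fish fish old old fish fish W ⇒ old fish fish fish fish old old fish fish fish W ⇒ old fish fish fish fish old old fish fish fish old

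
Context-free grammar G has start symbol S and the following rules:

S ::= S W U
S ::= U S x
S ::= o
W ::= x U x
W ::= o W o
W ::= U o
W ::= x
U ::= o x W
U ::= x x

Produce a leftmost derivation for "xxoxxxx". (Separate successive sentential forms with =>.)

S => SWU   [S ::= S W U]
SWU => USxWU   [S ::= U S x]
USxWU => xxSxWU   [U ::= x x]
xxSxWU => xxoxWU   [S ::= o]
xxoxWU => xxoxxU   [W ::= x]
xxoxxU => xxoxxxx   [U ::= x x]

S=>SWU=>USxWU=>xxSxWU=>xxoxWU=>xxoxxU=>xxoxxxx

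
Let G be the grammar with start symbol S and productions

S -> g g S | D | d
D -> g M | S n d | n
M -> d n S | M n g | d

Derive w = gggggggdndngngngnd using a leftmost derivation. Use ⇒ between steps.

S ⇒ ggS ⇒ ggggS ⇒ ggggggS ⇒ ggggggD ⇒ ggggggSnd ⇒ ggggggDnd ⇒ gggggggMnd ⇒ gggggggMngnd ⇒ gggggggMngngnd ⇒ gggggggMngngngnd ⇒ gggggggdnSngngngnd ⇒ gggggggdndngngngnd

S ⇒ ggS   [S -> g g S]
ggS ⇒ ggggS   [S -> g g S]
ggggS ⇒ ggggggS   [S -> g g S]
ggggggS ⇒ ggggggD   [S -> D]
ggggggD ⇒ ggggggSnd   [D -> S n d]
ggggggSnd ⇒ ggggggDnd   [S -> D]
ggggggDnd ⇒ gggggggMnd   [D -> g M]
gggggggMnd ⇒ gggggggMngnd   [M -> M n g]
gggggggMngnd ⇒ gggggggMngngnd   [M -> M n g]
gggggggMngngnd ⇒ gggggggMngngngnd   [M -> M n g]
gggggggMngngngnd ⇒ gggggggdnSngngngnd   [M -> d n S]
gggggggdnSngngngnd ⇒ gggggggdndngngngnd   [S -> d]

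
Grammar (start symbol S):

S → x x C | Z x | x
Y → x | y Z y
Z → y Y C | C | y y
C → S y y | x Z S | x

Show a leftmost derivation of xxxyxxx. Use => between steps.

S => xxC => xxxZS => xxxyYCS => xxxyxCS => xxxyxxS => xxxyxxx

S => xxC   [S → x x C]
xxC => xxxZS   [C → x Z S]
xxxZS => xxxyYCS   [Z → y Y C]
xxxyYCS => xxxyxCS   [Y → x]
xxxyxCS => xxxyxxS   [C → x]
xxxyxxS => xxxyxxx   [S → x]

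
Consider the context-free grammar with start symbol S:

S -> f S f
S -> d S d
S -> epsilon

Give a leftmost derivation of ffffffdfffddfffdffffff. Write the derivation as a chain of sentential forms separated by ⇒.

S ⇒ fSf ⇒ ffSff ⇒ fffSfff ⇒ ffffSffff ⇒ fffffSfffff ⇒ ffffffSffffff ⇒ ffffffdSdffffff ⇒ ffffffdfSfdffffff ⇒ ffffffdffSffdffffff ⇒ ffffffdfffSfffdffffff ⇒ ffffffdfffdSdfffdffffff ⇒ ffffffdfffddfffdffffff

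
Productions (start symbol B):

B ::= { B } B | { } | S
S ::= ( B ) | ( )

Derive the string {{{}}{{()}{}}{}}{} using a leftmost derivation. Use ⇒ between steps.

B ⇒ {B}B   [B ::= { B } B]
{B}B ⇒ {{B}B}B   [B ::= { B } B]
{{B}B}B ⇒ {{{}}B}B   [B ::= { }]
{{{}}B}B ⇒ {{{}}{B}B}B   [B ::= { B } B]
{{{}}{B}B}B ⇒ {{{}}{{B}B}B}B   [B ::= { B } B]
{{{}}{{B}B}B}B ⇒ {{{}}{{S}B}B}B   [B ::= S]
{{{}}{{S}B}B}B ⇒ {{{}}{{()}B}B}B   [S ::= ( )]
{{{}}{{()}B}B}B ⇒ {{{}}{{()}{}}B}B   [B ::= { }]
{{{}}{{()}{}}B}B ⇒ {{{}}{{()}{}}{}}B   [B ::= { }]
{{{}}{{()}{}}{}}B ⇒ {{{}}{{()}{}}{}}{}   [B ::= { }]

B⇒{B}B⇒{{B}B}B⇒{{{}}B}B⇒{{{}}{B}B}B⇒{{{}}{{B}B}B}B⇒{{{}}{{S}B}B}B⇒{{{}}{{()}B}B}B⇒{{{}}{{()}{}}B}B⇒{{{}}{{()}{}}{}}B⇒{{{}}{{()}{}}{}}{}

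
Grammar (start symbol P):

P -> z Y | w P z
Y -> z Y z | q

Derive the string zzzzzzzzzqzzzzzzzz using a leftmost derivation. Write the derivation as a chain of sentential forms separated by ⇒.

P ⇒ zY   [P -> z Y]
zY ⇒ zzYz   [Y -> z Y z]
zzYz ⇒ zzzYzz   [Y -> z Y z]
zzzYzz ⇒ zzzzYzzz   [Y -> z Y z]
zzzzYzzz ⇒ zzzzzYzzzz   [Y -> z Y z]
zzzzzYzzzz ⇒ zzzzzzYzzzzz   [Y -> z Y z]
zzzzzzYzzzzz ⇒ zzzzzzzYzzzzzz   [Y -> z Y z]
zzzzzzzYzzzzzz ⇒ zzzzzzzzYzzzzzzz   [Y -> z Y z]
zzzzzzzzYzzzzzzz ⇒ zzzzzzzzzYzzzzzzzz   [Y -> z Y z]
zzzzzzzzzYzzzzzzzz ⇒ zzzzzzzzzqzzzzzzzz   [Y -> q]

P ⇒ zY ⇒ zzYz ⇒ zzzYzz ⇒ zzzzYzzz ⇒ zzzzzYzzzz ⇒ zzzzzzYzzzzz ⇒ zzzzzzzYzzzzzz ⇒ zzzzzzzzYzzzzzzz ⇒ zzzzzzzzzYzzzzzzzz ⇒ zzzzzzzzzqzzzzzzzz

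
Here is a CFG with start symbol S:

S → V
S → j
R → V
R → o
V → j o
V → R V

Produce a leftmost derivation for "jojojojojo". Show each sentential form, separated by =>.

S => V   [S → V]
V => RV   [V → R V]
RV => VV   [R → V]
VV => RVV   [V → R V]
RVV => VVV   [R → V]
VVV => joVV   [V → j o]
joVV => jojoV   [V → j o]
jojoV => jojoRV   [V → R V]
jojoRV => jojoVV   [R → V]
jojoVV => jojojoV   [V → j o]
jojojoV => jojojoRV   [V → R V]
jojojoRV => jojojoVV   [R → V]
jojojoVV => jojojojoV   [V → j o]
jojojojoV => jojojojojo   [V → j o]

S => V => RV => VV => RVV => VVV => joVV => jojoV => jojoRV => jojoVV => jojojoV => jojojoRV => jojojoVV => jojojojoV => jojojojojo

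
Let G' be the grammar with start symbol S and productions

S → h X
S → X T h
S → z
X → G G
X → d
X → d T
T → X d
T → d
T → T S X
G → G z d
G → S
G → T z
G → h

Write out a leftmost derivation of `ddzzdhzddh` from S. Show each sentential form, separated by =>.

S => XTh   [S → X T h]
XTh => dTh   [X → d]
dTh => dXdh   [T → X d]
dXdh => dGGdh   [X → G G]
dGGdh => dGzdGdh   [G → G z d]
dGzdGdh => dTzzdGdh   [G → T z]
dTzzdGdh => ddzzdGdh   [T → d]
ddzzdGdh => ddzzdGzddh   [G → G z d]
ddzzdGzddh => ddzzdhzddh   [G → h]

S => XTh => dTh => dXdh => dGGdh => dGzdGdh => dTzzdGdh => ddzzdGdh => ddzzdGzddh => ddzzdhzddh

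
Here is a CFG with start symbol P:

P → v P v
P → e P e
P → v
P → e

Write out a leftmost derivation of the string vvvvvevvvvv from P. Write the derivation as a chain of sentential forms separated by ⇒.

P ⇒ vPv   [P → v P v]
vPv ⇒ vvPvv   [P → v P v]
vvPvv ⇒ vvvPvvv   [P → v P v]
vvvPvvv ⇒ vvvvPvvvv   [P → v P v]
vvvvPvvvv ⇒ vvvvvPvvvvv   [P → v P v]
vvvvvPvvvvv ⇒ vvvvvevvvvv   [P → e]

P⇒vPv⇒vvPvv⇒vvvPvvv⇒vvvvPvvvv⇒vvvvvPvvvvv⇒vvvvvevvvvv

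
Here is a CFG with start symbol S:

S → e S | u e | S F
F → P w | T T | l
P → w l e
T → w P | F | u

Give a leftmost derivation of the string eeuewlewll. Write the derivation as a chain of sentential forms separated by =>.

S => SF => eSF => eSFF => eSFFF => eeSFFF => eeueFFF => eeuePwFF => eeuewlewFF => eeuewlewlF => eeuewlewll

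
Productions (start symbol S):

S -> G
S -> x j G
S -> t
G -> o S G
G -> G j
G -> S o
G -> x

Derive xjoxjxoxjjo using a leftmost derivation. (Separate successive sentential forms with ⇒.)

S ⇒ G ⇒ So ⇒ xjGo ⇒ xjGjo ⇒ xjoSGjo ⇒ xjoGGjo ⇒ xjoSoGjo ⇒ xjoxjGoGjo ⇒ xjoxjxoGjo ⇒ xjoxjxoGjjo ⇒ xjoxjxoxjjo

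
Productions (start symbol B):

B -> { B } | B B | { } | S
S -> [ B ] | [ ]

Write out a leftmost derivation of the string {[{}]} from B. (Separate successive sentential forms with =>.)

B => {B}   [B -> { B }]
{B} => {S}   [B -> S]
{S} => {[B]}   [S -> [ B ]]
{[B]} => {[{}]}   [B -> { }]

B=>{B}=>{S}=>{[B]}=>{[{}]}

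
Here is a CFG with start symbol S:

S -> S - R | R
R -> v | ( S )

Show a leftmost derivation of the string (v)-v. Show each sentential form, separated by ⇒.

S ⇒ S-R   [S -> S - R]
S-R ⇒ R-R   [S -> R]
R-R ⇒ (S)-R   [R -> ( S )]
(S)-R ⇒ (R)-R   [S -> R]
(R)-R ⇒ (v)-R   [R -> v]
(v)-R ⇒ (v)-v   [R -> v]

S⇒S-R⇒R-R⇒(S)-R⇒(R)-R⇒(v)-R⇒(v)-v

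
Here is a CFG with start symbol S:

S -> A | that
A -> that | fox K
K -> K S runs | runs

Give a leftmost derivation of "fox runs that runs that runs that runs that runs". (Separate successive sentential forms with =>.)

S => A => fox K => fox K S runs => fox K S runs S runs => fox K S runs S runs S runs => fox K S runs S runs S runs S runs => fox runs S runs S runs S runs S runs => fox runs A runs S runs S runs S runs => fox runs that runs S runs S runs S runs => fox runs that runs that runs S runs S runs => fox runs that runs that runs that runs S runs => fox runs that runs that runs that runs that runs

S => A   [S -> A]
A => fox K   [A -> fox K]
fox K => fox K S runs   [K -> K S runs]
fox K S runs => fox K S runs S runs   [K -> K S runs]
fox K S runs S runs => fox K S runs S runs S runs   [K -> K S runs]
fox K S runs S runs S runs => fox K S runs S runs S runs S runs   [K -> K S runs]
fox K S runs S runs S runs S runs => fox runs S runs S runs S runs S runs   [K -> runs]
fox runs S runs S runs S runs S runs => fox runs A runs S runs S runs S runs   [S -> A]
fox runs A runs S runs S runs S runs => fox runs that runs S runs S runs S runs   [A -> that]
fox runs that runs S runs S runs S runs => fox runs that runs that runs S runs S runs   [S -> that]
fox runs that runs that runs S runs S runs => fox runs that runs that runs that runs S runs   [S -> that]
fox runs that runs that runs that runs S runs => fox runs that runs that runs that runs that runs   [S -> that]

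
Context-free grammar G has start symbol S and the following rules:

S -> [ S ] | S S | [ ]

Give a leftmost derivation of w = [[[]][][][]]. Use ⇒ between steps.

S ⇒ [S] ⇒ [SS] ⇒ [SSS] ⇒ [SSSS] ⇒ [[S]SSS] ⇒ [[[]]SSS] ⇒ [[[]][]SS] ⇒ [[[]][][]S] ⇒ [[[]][][][]]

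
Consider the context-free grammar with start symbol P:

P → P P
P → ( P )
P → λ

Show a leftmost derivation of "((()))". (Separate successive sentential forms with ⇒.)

P ⇒ (P)   [P → ( P )]
(P) ⇒ (PP)   [P → P P]
(PP) ⇒ (PPP)   [P → P P]
(PPP) ⇒ (PPPP)   [P → P P]
(PPPP) ⇒ (PPPPP)   [P → P P]
(PPPPP) ⇒ ((P)PPPP)   [P → ( P )]
((P)PPPP) ⇒ ((PP)PPPP)   [P → P P]
((PP)PPPP) ⇒ (((P)P)PPPP)   [P → ( P )]
(((P)P)PPPP) ⇒ ((()P)PPPP)   [P → λ]
((()P)PPPP) ⇒ ((())PPPP)   [P → λ]
((())PPPP) ⇒ ((())PPP)   [P → λ]
((())PPP) ⇒ ((())PP)   [P → λ]
((())PP) ⇒ ((())P)   [P → λ]
((())P) ⇒ ((()))   [P → λ]

P⇒(P)⇒(PP)⇒(PPP)⇒(PPPP)⇒(PPPPP)⇒((P)PPPP)⇒((PP)PPPP)⇒(((P)P)PPPP)⇒((()P)PPPP)⇒((())PPPP)⇒((())PPP)⇒((())PP)⇒((())P)⇒((()))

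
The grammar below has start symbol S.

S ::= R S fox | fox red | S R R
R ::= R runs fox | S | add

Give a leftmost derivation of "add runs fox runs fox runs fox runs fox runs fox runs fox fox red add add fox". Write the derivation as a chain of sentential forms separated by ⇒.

S ⇒ R S fox   [S ::= R S fox]
R S fox ⇒ R runs fox S fox   [R ::= R runs fox]
R runs fox S fox ⇒ R runs fox runs fox S fox   [R ::= R runs fox]
R runs fox runs fox S fox ⇒ R runs fox runs fox runs fox S fox   [R ::= R runs fox]
R runs fox runs fox runs fox S fox ⇒ R runs fox runs fox runs fox runs fox S fox   [R ::= R runs fox]
R runs fox runs fox runs fox runs fox S fox ⇒ R runs fox runs fox runs fox runs fox runs fox S fox   [R ::= R runs fox]
R runs fox runs fox runs fox runs fox runs fox S fox ⇒ R runs fox runs fox runs fox runs fox runs fox runs fox S fox   [R ::= R runs fox]
R runs fox runs fox runs fox runs fox runs fox runs fox S fox ⇒ add runs fox runs fox runs fox runs fox runs fox runs fox S fox   [R ::= add]
add runs fox runs fox runs fox runs fox runs fox runs fox S fox ⇒ add runs fox runs fox runs fox runs fox runs fox runs fox S R R fox   [S ::= S R R]
add runs fox runs fox runs fox runs fox runs fox runs fox S R R fox ⇒ add runs fox runs fox runs fox runs fox runs fox runs fox fox red R R fox   [S ::= fox red]
add runs fox runs fox runs fox runs fox runs fox runs fox fox red R R fox ⇒ add runs fox runs fox runs fox runs fox runs fox runs fox fox red add R fox   [R ::= add]
add runs fox runs fox runs fox runs fox runs fox runs fox fox red add R fox ⇒ add runs fox runs fox runs fox runs fox runs fox runs fox fox red add add fox   [R ::= add]

S ⇒ R S fox ⇒ R runs fox S fox ⇒ R runs fox runs fox S fox ⇒ R runs fox runs fox runs fox S fox ⇒ R runs fox runs fox runs fox runs fox S fox ⇒ R runs fox runs fox runs fox runs fox runs fox S fox ⇒ R runs fox runs fox runs fox runs fox runs fox runs fox S fox ⇒ add runs fox runs fox runs fox runs fox runs fox runs fox S fox ⇒ add runs fox runs fox runs fox runs fox runs fox runs fox S R R fox ⇒ add runs fox runs fox runs fox runs fox runs fox runs fox fox red R R fox ⇒ add runs fox runs fox runs fox runs fox runs fox runs fox fox red add R fox ⇒ add runs fox runs fox runs fox runs fox runs fox runs fox fox red add add fox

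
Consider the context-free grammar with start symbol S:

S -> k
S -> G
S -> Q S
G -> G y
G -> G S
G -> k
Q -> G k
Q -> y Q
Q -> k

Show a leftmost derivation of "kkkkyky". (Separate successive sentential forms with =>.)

S => G => Gy => GSy => GySy => GSySy => GSSySy => GSSSySy => kSSSySy => kkSSySy => kkkSySy => kkkkySy => kkkkyky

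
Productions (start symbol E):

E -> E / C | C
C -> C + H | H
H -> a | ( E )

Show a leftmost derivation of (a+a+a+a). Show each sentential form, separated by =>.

E=>C=>H=>(E)=>(C)=>(C+H)=>(C+H+H)=>(C+H+H+H)=>(H+H+H+H)=>(a+H+H+H)=>(a+a+H+H)=>(a+a+a+H)=>(a+a+a+a)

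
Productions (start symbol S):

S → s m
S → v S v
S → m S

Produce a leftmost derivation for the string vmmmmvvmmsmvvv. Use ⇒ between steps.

S ⇒ vSv ⇒ vmSv ⇒ vmmSv ⇒ vmmmSv ⇒ vmmmmSv ⇒ vmmmmvSvv ⇒ vmmmmvvSvvv ⇒ vmmmmvvmSvvv ⇒ vmmmmvvmmSvvv ⇒ vmmmmvvmmsmvvv

S ⇒ vSv   [S → v S v]
vSv ⇒ vmSv   [S → m S]
vmSv ⇒ vmmSv   [S → m S]
vmmSv ⇒ vmmmSv   [S → m S]
vmmmSv ⇒ vmmmmSv   [S → m S]
vmmmmSv ⇒ vmmmmvSvv   [S → v S v]
vmmmmvSvv ⇒ vmmmmvvSvvv   [S → v S v]
vmmmmvvSvvv ⇒ vmmmmvvmSvvv   [S → m S]
vmmmmvvmSvvv ⇒ vmmmmvvmmSvvv   [S → m S]
vmmmmvvmmSvvv ⇒ vmmmmvvmmsmvvv   [S → s m]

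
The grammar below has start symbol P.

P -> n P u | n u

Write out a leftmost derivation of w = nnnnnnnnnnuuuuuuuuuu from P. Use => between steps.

P => nPu => nnPuu => nnnPuuu => nnnnPuuuu => nnnnnPuuuuu => nnnnnnPuuuuuu => nnnnnnnPuuuuuuu => nnnnnnnnPuuuuuuuu => nnnnnnnnnPuuuuuuuuu => nnnnnnnnnnuuuuuuuuuu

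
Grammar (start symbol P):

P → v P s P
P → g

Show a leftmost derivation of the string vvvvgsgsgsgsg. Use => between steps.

P=>vPsP=>vvPsPsP=>vvvPsPsPsP=>vvvvPsPsPsPsP=>vvvvgsPsPsPsP=>vvvvgsgsPsPsP=>vvvvgsgsgsPsP=>vvvvgsgsgsgsP=>vvvvgsgsgsgsg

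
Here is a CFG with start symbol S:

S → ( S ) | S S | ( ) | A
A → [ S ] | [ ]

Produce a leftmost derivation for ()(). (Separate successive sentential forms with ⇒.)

S ⇒ SS   [S → S S]
SS ⇒ ()S   [S → ( )]
()S ⇒ ()()   [S → ( )]

S⇒SS⇒()S⇒()()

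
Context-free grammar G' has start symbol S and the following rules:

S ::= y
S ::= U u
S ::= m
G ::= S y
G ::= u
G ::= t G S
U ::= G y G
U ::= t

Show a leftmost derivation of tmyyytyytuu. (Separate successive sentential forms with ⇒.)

S ⇒ Uu ⇒ GyGu ⇒ tGSyGu ⇒ tSySyGu ⇒ tmySyGu ⇒ tmyyyGu ⇒ tmyyytGSu ⇒ tmyyytSySu ⇒ tmyyytyySu ⇒ tmyyytyyUuu ⇒ tmyyytyytuu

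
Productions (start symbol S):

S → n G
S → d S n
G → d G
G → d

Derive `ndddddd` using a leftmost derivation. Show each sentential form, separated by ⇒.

S ⇒ nG   [S → n G]
nG ⇒ ndG   [G → d G]
ndG ⇒ nddG   [G → d G]
nddG ⇒ ndddG   [G → d G]
ndddG ⇒ nddddG   [G → d G]
nddddG ⇒ ndddddG   [G → d G]
ndddddG ⇒ ndddddd   [G → d]

S ⇒ nG ⇒ ndG ⇒ nddG ⇒ ndddG ⇒ nddddG ⇒ ndddddG ⇒ ndddddd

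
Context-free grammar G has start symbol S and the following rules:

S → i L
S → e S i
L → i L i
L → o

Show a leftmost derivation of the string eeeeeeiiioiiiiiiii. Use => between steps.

S => eSi   [S → e S i]
eSi => eeSii   [S → e S i]
eeSii => eeeSiii   [S → e S i]
eeeSiii => eeeeSiiii   [S → e S i]
eeeeSiiii => eeeeeSiiiii   [S → e S i]
eeeeeSiiiii => eeeeeeSiiiiii   [S → e S i]
eeeeeeSiiiiii => eeeeeeiLiiiiii   [S → i L]
eeeeeeiLiiiiii => eeeeeeiiLiiiiiii   [L → i L i]
eeeeeeiiLiiiiiii => eeeeeeiiiLiiiiiiii   [L → i L i]
eeeeeeiiiLiiiiiiii => eeeeeeiiioiiiiiiii   [L → o]

S => eSi => eeSii => eeeSiii => eeeeSiiii => eeeeeSiiiii => eeeeeeSiiiiii => eeeeeeiLiiiiii => eeeeeeiiLiiiiiii => eeeeeeiiiLiiiiiiii => eeeeeeiiioiiiiiiii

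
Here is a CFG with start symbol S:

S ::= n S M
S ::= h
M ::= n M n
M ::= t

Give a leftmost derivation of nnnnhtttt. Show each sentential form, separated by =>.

S => nSM => nnSMM => nnnSMMM => nnnnSMMMM => nnnnhMMMM => nnnnhtMMM => nnnnhttMM => nnnnhtttM => nnnnhtttt

S => nSM   [S ::= n S M]
nSM => nnSMM   [S ::= n S M]
nnSMM => nnnSMMM   [S ::= n S M]
nnnSMMM => nnnnSMMMM   [S ::= n S M]
nnnnSMMMM => nnnnhMMMM   [S ::= h]
nnnnhMMMM => nnnnhtMMM   [M ::= t]
nnnnhtMMM => nnnnhttMM   [M ::= t]
nnnnhttMM => nnnnhtttM   [M ::= t]
nnnnhtttM => nnnnhtttt   [M ::= t]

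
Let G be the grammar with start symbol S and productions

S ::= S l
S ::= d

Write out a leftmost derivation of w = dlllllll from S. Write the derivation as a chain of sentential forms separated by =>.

S => Sl => Sll => Slll => Sllll => Slllll => Sllllll => Slllllll => dlllllll

S => Sl   [S ::= S l]
Sl => Sll   [S ::= S l]
Sll => Slll   [S ::= S l]
Slll => Sllll   [S ::= S l]
Sllll => Slllll   [S ::= S l]
Slllll => Sllllll   [S ::= S l]
Sllllll => Slllllll   [S ::= S l]
Slllllll => dlllllll   [S ::= d]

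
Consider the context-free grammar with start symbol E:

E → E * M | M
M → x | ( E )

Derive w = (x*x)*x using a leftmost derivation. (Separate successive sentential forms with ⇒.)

E ⇒ E*M ⇒ M*M ⇒ (E)*M ⇒ (E*M)*M ⇒ (M*M)*M ⇒ (x*M)*M ⇒ (x*x)*M ⇒ (x*x)*x

E ⇒ E*M   [E → E * M]
E*M ⇒ M*M   [E → M]
M*M ⇒ (E)*M   [M → ( E )]
(E)*M ⇒ (E*M)*M   [E → E * M]
(E*M)*M ⇒ (M*M)*M   [E → M]
(M*M)*M ⇒ (x*M)*M   [M → x]
(x*M)*M ⇒ (x*x)*M   [M → x]
(x*x)*M ⇒ (x*x)*x   [M → x]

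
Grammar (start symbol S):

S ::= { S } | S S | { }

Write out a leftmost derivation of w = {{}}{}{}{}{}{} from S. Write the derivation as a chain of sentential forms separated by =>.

S=>SS=>SSS=>SSSS=>{S}SSS=>{{}}SSS=>{{}}SSSS=>{{}}SSSSS=>{{}}{}SSSS=>{{}}{}{}SSS=>{{}}{}{}{}SS=>{{}}{}{}{}{}S=>{{}}{}{}{}{}{}

S => SS   [S ::= S S]
SS => SSS   [S ::= S S]
SSS => SSSS   [S ::= S S]
SSSS => {S}SSS   [S ::= { S }]
{S}SSS => {{}}SSS   [S ::= { }]
{{}}SSS => {{}}SSSS   [S ::= S S]
{{}}SSSS => {{}}SSSSS   [S ::= S S]
{{}}SSSSS => {{}}{}SSSS   [S ::= { }]
{{}}{}SSSS => {{}}{}{}SSS   [S ::= { }]
{{}}{}{}SSS => {{}}{}{}{}SS   [S ::= { }]
{{}}{}{}{}SS => {{}}{}{}{}{}S   [S ::= { }]
{{}}{}{}{}{}S => {{}}{}{}{}{}{}   [S ::= { }]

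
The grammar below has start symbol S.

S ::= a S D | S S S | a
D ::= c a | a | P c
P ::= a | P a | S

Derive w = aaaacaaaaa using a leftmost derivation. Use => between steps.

S => SSS => aSDSS => aaSDDSS => aaaSDDDSS => aaaaDDDSS => aaaacaDDSS => aaaacaaDSS => aaaacaaaSS => aaaacaaaaS => aaaacaaaaa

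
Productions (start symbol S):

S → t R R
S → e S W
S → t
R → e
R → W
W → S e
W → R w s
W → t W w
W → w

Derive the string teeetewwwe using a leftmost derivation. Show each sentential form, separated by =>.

S => tRR   [S → t R R]
tRR => teR   [R → e]
teR => teW   [R → W]
teW => teSe   [W → S e]
teSe => teeSWe   [S → e S W]
teeSWe => teeeSWWe   [S → e S W]
teeeSWWe => teeetRRWWe   [S → t R R]
teeetRRWWe => teeeteRWWe   [R → e]
teeeteRWWe => teeeteWWWe   [R → W]
teeeteWWWe => teeetewWWe   [W → w]
teeetewWWe => teeetewwWe   [W → w]
teeetewwWe => teeetewwwe   [W → w]

S => tRR => teR => teW => teSe => teeSWe => teeeSWWe => teeetRRWWe => teeeteRWWe => teeeteWWWe => teeetewWWe => teeetewwWe => teeetewwwe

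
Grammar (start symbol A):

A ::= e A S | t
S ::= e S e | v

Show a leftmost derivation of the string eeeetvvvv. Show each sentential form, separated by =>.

A => eAS => eeASS => eeeASSS => eeeeASSSS => eeeetSSSS => eeeetvSSS => eeeetvvSS => eeeetvvvS => eeeetvvvv

A => eAS   [A ::= e A S]
eAS => eeASS   [A ::= e A S]
eeASS => eeeASSS   [A ::= e A S]
eeeASSS => eeeeASSSS   [A ::= e A S]
eeeeASSSS => eeeetSSSS   [A ::= t]
eeeetSSSS => eeeetvSSS   [S ::= v]
eeeetvSSS => eeeetvvSS   [S ::= v]
eeeetvvSS => eeeetvvvS   [S ::= v]
eeeetvvvS => eeeetvvvv   [S ::= v]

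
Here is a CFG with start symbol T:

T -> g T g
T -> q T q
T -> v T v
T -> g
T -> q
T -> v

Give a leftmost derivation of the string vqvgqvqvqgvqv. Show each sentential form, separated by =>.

T=>vTv=>vqTqv=>vqvTvqv=>vqvgTgvqv=>vqvgqTqgvqv=>vqvgqvTvqgvqv=>vqvgqvqvqgvqv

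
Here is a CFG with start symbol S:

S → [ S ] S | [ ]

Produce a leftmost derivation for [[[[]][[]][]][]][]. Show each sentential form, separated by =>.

S=>[S]S=>[[S]S]S=>[[[S]S]S]S=>[[[[]]S]S]S=>[[[[]][S]S]S]S=>[[[[]][[]]S]S]S=>[[[[]][[]][]]S]S=>[[[[]][[]][]][]]S=>[[[[]][[]][]][]][]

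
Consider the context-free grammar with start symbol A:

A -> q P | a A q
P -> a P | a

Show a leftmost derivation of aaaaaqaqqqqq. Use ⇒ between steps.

A⇒aAq⇒aaAqq⇒aaaAqqq⇒aaaaAqqqq⇒aaaaaAqqqqq⇒aaaaaqPqqqqq⇒aaaaaqaqqqqq

A ⇒ aAq   [A -> a A q]
aAq ⇒ aaAqq   [A -> a A q]
aaAqq ⇒ aaaAqqq   [A -> a A q]
aaaAqqq ⇒ aaaaAqqqq   [A -> a A q]
aaaaAqqqq ⇒ aaaaaAqqqqq   [A -> a A q]
aaaaaAqqqqq ⇒ aaaaaqPqqqqq   [A -> q P]
aaaaaqPqqqqq ⇒ aaaaaqaqqqqq   [P -> a]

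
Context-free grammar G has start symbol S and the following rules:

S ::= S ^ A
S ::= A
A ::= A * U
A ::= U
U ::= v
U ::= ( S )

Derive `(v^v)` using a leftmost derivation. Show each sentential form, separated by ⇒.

S ⇒ A   [S ::= A]
A ⇒ U   [A ::= U]
U ⇒ (S)   [U ::= ( S )]
(S) ⇒ (S^A)   [S ::= S ^ A]
(S^A) ⇒ (A^A)   [S ::= A]
(A^A) ⇒ (U^A)   [A ::= U]
(U^A) ⇒ (v^A)   [U ::= v]
(v^A) ⇒ (v^U)   [A ::= U]
(v^U) ⇒ (v^v)   [U ::= v]

S⇒A⇒U⇒(S)⇒(S^A)⇒(A^A)⇒(U^A)⇒(v^A)⇒(v^U)⇒(v^v)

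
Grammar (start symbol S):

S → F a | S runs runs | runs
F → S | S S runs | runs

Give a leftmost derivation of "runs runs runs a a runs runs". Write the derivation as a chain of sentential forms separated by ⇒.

S ⇒ S runs runs ⇒ F a runs runs ⇒ S a runs runs ⇒ F a a runs runs ⇒ S S runs a a runs runs ⇒ runs S runs a a runs runs ⇒ runs runs runs a a runs runs

S ⇒ S runs runs   [S → S runs runs]
S runs runs ⇒ F a runs runs   [S → F a]
F a runs runs ⇒ S a runs runs   [F → S]
S a runs runs ⇒ F a a runs runs   [S → F a]
F a a runs runs ⇒ S S runs a a runs runs   [F → S S runs]
S S runs a a runs runs ⇒ runs S runs a a runs runs   [S → runs]
runs S runs a a runs runs ⇒ runs runs runs a a runs runs   [S → runs]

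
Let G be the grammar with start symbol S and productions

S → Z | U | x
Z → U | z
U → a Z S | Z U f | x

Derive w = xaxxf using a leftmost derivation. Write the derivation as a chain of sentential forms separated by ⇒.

S ⇒ U   [S → U]
U ⇒ ZUf   [U → Z U f]
ZUf ⇒ UUf   [Z → U]
UUf ⇒ xUf   [U → x]
xUf ⇒ xaZSf   [U → a Z S]
xaZSf ⇒ xaUSf   [Z → U]
xaUSf ⇒ xaxSf   [U → x]
xaxSf ⇒ xaxxf   [S → x]

S ⇒ U ⇒ ZUf ⇒ UUf ⇒ xUf ⇒ xaZSf ⇒ xaUSf ⇒ xaxSf ⇒ xaxxf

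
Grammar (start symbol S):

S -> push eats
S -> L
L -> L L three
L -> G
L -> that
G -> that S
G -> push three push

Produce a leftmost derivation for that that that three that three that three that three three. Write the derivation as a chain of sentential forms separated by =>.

S => L => L L three => that L three => that L L three three => that L L three L three three => that L L three L three L three three => that L L three L three L three L three three => that that L three L three L three L three three => that that that three L three L three L three three => that that that three that three L three L three three => that that that three that three that three L three three => that that that three that three that three that three three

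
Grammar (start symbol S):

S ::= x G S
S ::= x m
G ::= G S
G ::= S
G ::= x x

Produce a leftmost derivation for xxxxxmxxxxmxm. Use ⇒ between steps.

S ⇒ xGS ⇒ xxxS ⇒ xxxxGS ⇒ xxxxGSS ⇒ xxxxSSS ⇒ xxxxxmSS ⇒ xxxxxmxGSS ⇒ xxxxxmxxxSS ⇒ xxxxxmxxxxmS ⇒ xxxxxmxxxxmxm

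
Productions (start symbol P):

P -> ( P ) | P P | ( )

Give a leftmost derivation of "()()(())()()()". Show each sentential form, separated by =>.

P => PP   [P -> P P]
PP => ()P   [P -> ( )]
()P => ()PP   [P -> P P]
()PP => ()()P   [P -> ( )]
()()P => ()()PP   [P -> P P]
()()PP => ()()PPP   [P -> P P]
()()PPP => ()()PPPP   [P -> P P]
()()PPPP => ()()(P)PPP   [P -> ( P )]
()()(P)PPP => ()()(())PPP   [P -> ( )]
()()(())PPP => ()()(())()PP   [P -> ( )]
()()(())()PP => ()()(())()()P   [P -> ( )]
()()(())()()P => ()()(())()()()   [P -> ( )]

P=>PP=>()P=>()PP=>()()P=>()()PP=>()()PPP=>()()PPPP=>()()(P)PPP=>()()(())PPP=>()()(())()PP=>()()(())()()P=>()()(())()()()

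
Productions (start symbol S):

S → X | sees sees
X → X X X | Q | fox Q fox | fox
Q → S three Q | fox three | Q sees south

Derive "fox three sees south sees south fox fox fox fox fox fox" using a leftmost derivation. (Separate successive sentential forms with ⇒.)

S ⇒ X ⇒ X X X ⇒ X X X X X ⇒ X X X X X X X ⇒ Q X X X X X X ⇒ Q sees south X X X X X X ⇒ Q sees south sees south X X X X X X ⇒ fox three sees south sees south X X X X X X ⇒ fox three sees south sees south fox X X X X X ⇒ fox three sees south sees south fox fox X X X X ⇒ fox three sees south sees south fox fox fox X X X ⇒ fox three sees south sees south fox fox fox fox X X ⇒ fox three sees south sees south fox fox fox fox fox X ⇒ fox three sees south sees south fox fox fox fox fox fox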